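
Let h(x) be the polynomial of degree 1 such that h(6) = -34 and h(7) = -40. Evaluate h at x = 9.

-52

Using the Lagrange interpolation formula with nodes 6, 7:
  L_0(x) = (x - 7) / -1
  L_1(x) = (x - 6) / 1
Then h(x) = -34·L_0(x) - 40·L_1(x).
Expanding and collecting terms gives h(x) = -6x + 2.
Evaluating at x = 9: h(9) = -52.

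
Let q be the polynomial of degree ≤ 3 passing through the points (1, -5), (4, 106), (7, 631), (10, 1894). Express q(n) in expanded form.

Write q(n) = an^3 + bn^2 + cn + d. Substituting each data point gives a linear system:
  a + b + c + d = -5
  64a + 16b + 4c + d = 106
  343a + 49b + 7c + d = 631
  1000a + 100b + 10c + d = 1894
Solving the system yields a = 2, b = -1, c = 0, d = -6.
So q(n) = 2n^3 - n^2 - 6.
Check: q(7) = 631. ✓

q(n) = 2n^3 - n^2 - 6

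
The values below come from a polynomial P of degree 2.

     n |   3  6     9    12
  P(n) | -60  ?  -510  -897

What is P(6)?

On equispaced nodes a degree-2 polynomial has vanishing third forward difference, so
  - P(3) + 3·P(6) - 3·P(9) + P(12) = 0.
Substituting the known values and solving for P(6):
  3·P(6) = -693
  P(6) = -231.

-231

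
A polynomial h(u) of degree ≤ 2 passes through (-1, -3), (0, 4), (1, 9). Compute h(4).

Using the Lagrange interpolation formula with nodes -1, 0, 1:
  L_0(u) = u(u - 1) / 2
  L_1(u) = (u + 1)(u - 1) / -1
  L_2(u) = (u + 1)u / 2
Then h(u) = -3·L_0(u) + 4·L_1(u) + 9·L_2(u).
Expanding and collecting terms gives h(u) = -u^2 + 6u + 4.
Evaluating at u = 4: h(4) = 12.

12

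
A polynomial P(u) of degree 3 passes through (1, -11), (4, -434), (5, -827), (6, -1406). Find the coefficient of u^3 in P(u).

Write P(u) = au^3 + bu^2 + cu + d. Substituting each data point gives a linear system:
  a + b + c + d = -11
  64a + 16b + 4c + d = -434
  125a + 25b + 5c + d = -827
  216a + 36b + 6c + d = -1406
Solving the system yields a = -6, b = -3, c = 0, d = -2.
So P(u) = -6u³ - 3u² - 2.
The leading coefficient is -6.

-6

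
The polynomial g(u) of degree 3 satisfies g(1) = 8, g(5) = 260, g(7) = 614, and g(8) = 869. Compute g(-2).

29

Using the Lagrange interpolation formula with nodes 1, 5, 7, 8:
  L_0(u) = (u - 5)(u - 7)(u - 8) / -168
  L_1(u) = (u - 1)(u - 7)(u - 8) / 24
  L_2(u) = (u - 1)(u - 5)(u - 8) / -12
  L_3(u) = (u - 1)(u - 5)(u - 7) / 21
Then g(u) = 8·L_0(u) + 260·L_1(u) + 614·L_2(u) + 869·L_3(u).
Expanding and collecting terms gives g(u) = u^3 + 6u^2 - 4u + 5.
Evaluating at u = -2: g(-2) = 29.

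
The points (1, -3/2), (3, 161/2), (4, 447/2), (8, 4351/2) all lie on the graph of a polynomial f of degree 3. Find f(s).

f(s) = 5s^3 - 6s^2 - 1/2

Using the Lagrange interpolation formula with nodes 1, 3, 4, 8:
  L_0(s) = (s - 3)(s - 4)(s - 8) / -42
  L_1(s) = (s - 1)(s - 4)(s - 8) / 10
  L_2(s) = (s - 1)(s - 3)(s - 8) / -12
  L_3(s) = (s - 1)(s - 3)(s - 4) / 140
Then f(s) = -3/2·L_0(s) + 161/2·L_1(s) + 447/2·L_2(s) + 4351/2·L_3(s).
Expanding and collecting terms gives f(s) = 5s^3 - 6s^2 - 1/2.
Check: f(1) = -3/2. ✓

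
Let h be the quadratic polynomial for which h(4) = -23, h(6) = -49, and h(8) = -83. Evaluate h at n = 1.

1

Forward differences of the values at n = 4, 6, 8:
  h  : -23  -49  -83
  Δ  : -26  -34
  Δ^2: -8
The second differences are constant, confirming degree 2.
Interpolating (Newton forward form) and evaluating at n = 1 gives h(1) = 1.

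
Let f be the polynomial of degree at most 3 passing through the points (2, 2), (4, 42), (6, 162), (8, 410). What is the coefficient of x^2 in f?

Write f(x) = ax^3 + bx^2 + cx + d. Substituting each data point gives a linear system:
  8a + 4b + 2c + d = 2
  64a + 16b + 4c + d = 42
  216a + 36b + 6c + d = 162
  512a + 64b + 8c + d = 410
Solving the system yields a = 1, b = -2, c = 4, d = -6.
So f(x) = x^3 - 2x^2 + 4x - 6.
The coefficient of x^2 is -2.

-2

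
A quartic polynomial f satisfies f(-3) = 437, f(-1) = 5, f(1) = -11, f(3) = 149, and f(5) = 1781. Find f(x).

f(x) = 4x^4 - 5x^3 - 3x^2 - 3x - 4

Write f(x) = ax^4 + bx^3 + cx^2 + dx + e. Substituting each data point gives a linear system:
  81a - 27b + 9c - 3d + e = 437
  a - b + c - d + e = 5
  a + b + c + d + e = -11
  81a + 27b + 9c + 3d + e = 149
  625a + 125b + 25c + 5d + e = 1781
Solving the system yields a = 4, b = -5, c = -3, d = -3, e = -4.
So f(x) = 4x^4 - 5x^3 - 3x^2 - 3x - 4.
Check: f(-3) = 437. ✓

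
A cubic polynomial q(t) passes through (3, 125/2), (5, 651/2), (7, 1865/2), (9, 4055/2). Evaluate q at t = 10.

2803

Forward differences of the values at t = 3, 5, 7, 9:
  q  : 125/2  651/2  1865/2  4055/2
  Δ  : 263  607  1095
  Δ^2: 344  488
  Δ^3: 144
The third differences are constant, confirming degree 3.
Interpolating (Newton forward form) and evaluating at t = 10 gives q(10) = 2803.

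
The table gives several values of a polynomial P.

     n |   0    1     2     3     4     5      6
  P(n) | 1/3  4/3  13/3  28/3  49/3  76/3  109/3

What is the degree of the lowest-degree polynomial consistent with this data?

2

Forward differences of the values at n = 0, 1, 2, 3, 4, 5, 6:
  P  : 1/3  4/3  13/3  28/3  49/3  76/3  109/3
  Δ  : 1  3  5  7  9  11
  Δ^2: 2  2  2  2  2
  Δ^3: 0  0  0  0
  Δ^4: 0  0  0
  Δ^5: 0  0
  Δ^6: 0
The second differences are constant (2) and nonzero, while all higher differences vanish, so the minimal degree is 2.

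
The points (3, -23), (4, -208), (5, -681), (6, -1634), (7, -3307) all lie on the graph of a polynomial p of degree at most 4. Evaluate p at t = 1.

Write p(t) = at^4 + bt^3 + ct^2 + dt + e. Substituting each data point gives a linear system:
  81a + 27b + 9c + 3d + e = -23
  256a + 64b + 16c + 4d + e = -208
  625a + 125b + 25c + 5d + e = -681
  1296a + 216b + 36c + 6d + e = -1634
  2401a + 343b + 49c + 7d + e = -3307
Solving the system yields a = -2, b = 4, c = 2, d = 3, e = 4.
So p(t) = -2t^4 + 4t^3 + 2t^2 + 3t + 4.
Then p(1) = 11.

11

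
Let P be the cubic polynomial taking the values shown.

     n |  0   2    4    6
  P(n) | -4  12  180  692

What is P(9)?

Forward differences of the values at n = 0, 2, 4, 6:
  P  : -4  12  180  692
  Δ  : 16  168  512
  Δ^2: 152  344
  Δ^3: 192
The third differences are constant, confirming degree 3.
Interpolating (Newton forward form) and evaluating at n = 9 gives P(9) = 2525.

2525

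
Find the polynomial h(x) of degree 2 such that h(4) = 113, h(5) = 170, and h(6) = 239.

h(x) = 6x^2 + 3x + 5

Write h(x) = ax^2 + bx + c. Substituting each data point gives a linear system:
  16a + 4b + c = 113
  25a + 5b + c = 170
  36a + 6b + c = 239
Solving the system yields a = 6, b = 3, c = 5.
So h(x) = 6x^2 + 3x + 5.
Check: h(6) = 239. ✓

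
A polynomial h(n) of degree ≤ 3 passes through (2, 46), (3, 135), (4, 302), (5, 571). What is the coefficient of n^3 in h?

4

Write h(n) = an^3 + bn^2 + cn + d. Substituting each data point gives a linear system:
  8a + 4b + 2c + d = 46
  27a + 9b + 3c + d = 135
  64a + 16b + 4c + d = 302
  125a + 25b + 5c + d = 571
Solving the system yields a = 4, b = 3, c = -2, d = 6.
So h(n) = 4n^3 + 3n^2 - 2n + 6.
The leading coefficient is 4.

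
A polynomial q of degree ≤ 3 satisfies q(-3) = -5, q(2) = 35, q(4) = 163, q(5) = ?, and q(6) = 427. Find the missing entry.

275

The 4 known points determine the degree-3 polynomial uniquely.
Write q(n) = an^3 + bn^2 + cn + d. Substituting each data point gives a linear system:
  -27a + 9b - 3c + d = -5
  8a + 4b + 2c + d = 35
  64a + 16b + 4c + d = 163
  216a + 36b + 6c + d = 427
Solving the system yields a = 1, b = 5, c = 6, d = -5.
So q(n) = n^3 + 5n^2 + 6n - 5.
Then q(5) = 275.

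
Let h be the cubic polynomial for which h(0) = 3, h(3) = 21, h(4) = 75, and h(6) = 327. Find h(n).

Write h(n) = an^3 + bn^2 + cn + d. Substituting each data point gives a linear system:
  d = 3
  27a + 9b + 3c + d = 21
  64a + 16b + 4c + d = 75
  216a + 36b + 6c + d = 327
Solving the system yields a = 2, b = -2, c = -6, d = 3.
So h(n) = 2n³ - 2n² - 6n + 3.
Check: h(4) = 75. ✓

h(n) = 2n^3 - 2n^2 - 6n + 3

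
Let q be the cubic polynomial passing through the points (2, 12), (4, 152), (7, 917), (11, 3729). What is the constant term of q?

0

Write q(s) = as^3 + bs^2 + cs + d. Substituting each data point gives a linear system:
  8a + 4b + 2c + d = 12
  64a + 16b + 4c + d = 152
  343a + 49b + 7c + d = 917
  1331a + 121b + 11c + d = 3729
Solving the system yields a = 3, b = -2, c = -2, d = 0.
So q(s) = 3s^3 - 2s^2 - 2s.
The constant term is 0.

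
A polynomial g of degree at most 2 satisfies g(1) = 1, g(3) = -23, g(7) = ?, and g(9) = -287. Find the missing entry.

The 3 known points determine the degree-2 polynomial uniquely.
Write g(s) = as^2 + bs + c. Substituting each data point gives a linear system:
  a + b + c = 1
  9a + 3b + c = -23
  81a + 9b + c = -287
Solving the system yields a = -4, b = 4, c = 1.
So g(s) = -4s^2 + 4s + 1.
Then g(7) = -167.

-167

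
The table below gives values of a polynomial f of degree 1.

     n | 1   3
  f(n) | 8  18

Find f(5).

28

Using the Lagrange interpolation formula with nodes 1, 3:
  L_0(n) = (n - 3) / -2
  L_1(n) = (n - 1) / 2
Then f(n) = 8·L_0(n) + 18·L_1(n).
Expanding and collecting terms gives f(n) = 5n + 3.
Evaluating at n = 5: f(5) = 28.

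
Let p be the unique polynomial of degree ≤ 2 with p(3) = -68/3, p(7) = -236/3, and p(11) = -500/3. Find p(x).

Using the Lagrange interpolation formula with nodes 3, 7, 11:
  L_0(x) = (x - 7)(x - 11) / 32
  L_1(x) = (x - 3)(x - 11) / -16
  L_2(x) = (x - 3)(x - 7) / 32
Then p(x) = -68/3·L_0(x) - 236/3·L_1(x) - 500/3·L_2(x).
Expanding and collecting terms gives p(x) = -x^2 - 4x - 5/3.
Check: p(11) = -500/3. ✓

p(x) = -x^2 - 4x - 5/3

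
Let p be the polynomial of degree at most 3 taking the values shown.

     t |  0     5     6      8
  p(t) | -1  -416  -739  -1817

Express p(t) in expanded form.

p(t) = -4t^3 + 4t^2 - 3t - 1

Using the Lagrange interpolation formula with nodes 0, 5, 6, 8:
  L_0(t) = (t - 5)(t - 6)(t - 8) / -240
  L_1(t) = t(t - 6)(t - 8) / 15
  L_2(t) = t(t - 5)(t - 8) / -12
  L_3(t) = t(t - 5)(t - 6) / 48
Then p(t) = -1·L_0(t) - 416·L_1(t) - 739·L_2(t) - 1817·L_3(t).
Expanding and collecting terms gives p(t) = -4t^3 + 4t^2 - 3t - 1.
Check: p(0) = -1. ✓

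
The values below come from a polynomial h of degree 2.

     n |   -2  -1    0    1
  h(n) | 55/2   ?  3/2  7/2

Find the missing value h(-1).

19/2

The 3 known points determine the degree-2 polynomial uniquely.
Write h(n) = an^2 + bn + c. Substituting each data point gives a linear system:
  4a - 2b + c = 55/2
  c = 3/2
  a + b + c = 7/2
Solving the system yields a = 5, b = -3, c = 3/2.
So h(n) = 5n^2 - 3n + 3/2.
Then h(-1) = 19/2.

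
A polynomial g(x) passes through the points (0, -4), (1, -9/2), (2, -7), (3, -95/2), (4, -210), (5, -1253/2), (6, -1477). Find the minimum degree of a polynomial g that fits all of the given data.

4

Forward differences of the values at x = 0, 1, 2, 3, 4, 5, 6:
  g  : -4  -9/2  -7  -95/2  -210  -1253/2  -1477
  Δ  : -1/2  -5/2  -81/2  -325/2  -833/2  -1701/2
  Δ^2: -2  -38  -122  -254  -434
  Δ^3: -36  -84  -132  -180
  Δ^4: -48  -48  -48
  Δ^5: 0  0
  Δ^6: 0
The fourth differences are constant (-48) and nonzero, while all higher differences vanish, so the minimal degree is 4.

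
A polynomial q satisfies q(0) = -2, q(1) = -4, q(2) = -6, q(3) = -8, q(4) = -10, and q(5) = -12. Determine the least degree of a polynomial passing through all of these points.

1

Forward differences of the values at s = 0, 1, 2, 3, 4, 5:
  q  : -2  -4  -6  -8  -10  -12
  Δ  : -2  -2  -2  -2  -2
  Δ^2: 0  0  0  0
  Δ^3: 0  0  0
  Δ^4: 0  0
  Δ^5: 0
The first differences are constant (-2) and nonzero, while all higher differences vanish, so the minimal degree is 1.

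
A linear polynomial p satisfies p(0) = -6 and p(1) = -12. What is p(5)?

Using the Lagrange interpolation formula with nodes 0, 1:
  L_0(n) = (n - 1) / -1
  L_1(n) = n / 1
Then p(n) = -6·L_0(n) - 12·L_1(n).
Expanding and collecting terms gives p(n) = -6n - 6.
Evaluating at n = 5: p(5) = -36.

-36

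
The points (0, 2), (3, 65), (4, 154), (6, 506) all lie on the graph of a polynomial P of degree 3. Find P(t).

P(t) = 2t^3 + 3t^2 - 6t + 2

Write P(t) = at^3 + bt^2 + ct + d. Substituting each data point gives a linear system:
  d = 2
  27a + 9b + 3c + d = 65
  64a + 16b + 4c + d = 154
  216a + 36b + 6c + d = 506
Solving the system yields a = 2, b = 3, c = -6, d = 2.
So P(t) = 2t^3 + 3t^2 - 6t + 2.
Check: P(4) = 154. ✓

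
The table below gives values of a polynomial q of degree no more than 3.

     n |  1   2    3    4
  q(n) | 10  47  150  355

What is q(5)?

698

Write q(n) = an^3 + bn^2 + cn + d. Substituting each data point gives a linear system:
  a + b + c + d = 10
  8a + 4b + 2c + d = 47
  27a + 9b + 3c + d = 150
  64a + 16b + 4c + d = 355
Solving the system yields a = 6, b = -3, c = 4, d = 3.
So q(n) = 6n^3 - 3n^2 + 4n + 3.
Then q(5) = 698.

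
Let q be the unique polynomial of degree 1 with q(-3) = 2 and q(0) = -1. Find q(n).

Write q(n) = an + b. Substituting each data point gives a linear system:
  -3a + b = 2
  b = -1
Solving the system yields a = -1, b = -1.
So q(n) = -n - 1.
Check: q(0) = -1. ✓

q(n) = -n - 1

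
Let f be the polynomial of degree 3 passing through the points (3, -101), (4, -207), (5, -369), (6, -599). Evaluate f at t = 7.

Forward differences of the values at t = 3, 4, 5, 6:
  f  : -101  -207  -369  -599
  Δ  : -106  -162  -230
  Δ^2: -56  -68
  Δ^3: -12
The third differences are constant, confirming degree 3.
Interpolating (Newton forward form) and evaluating at t = 7 gives f(7) = -909.

-909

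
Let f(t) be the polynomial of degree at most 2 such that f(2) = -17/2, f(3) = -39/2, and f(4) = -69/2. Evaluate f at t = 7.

Forward differences of the values at t = 2, 3, 4:
  f  : -17/2  -39/2  -69/2
  Δ  : -11  -15
  Δ^2: -4
The second differences are constant, confirming degree 2.
Interpolating (Newton forward form) and evaluating at t = 7 gives f(7) = -207/2.

-207/2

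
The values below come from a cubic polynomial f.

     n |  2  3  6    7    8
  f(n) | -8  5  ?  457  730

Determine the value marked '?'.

The 4 known points determine the degree-3 polynomial uniquely.
Write f(n) = an^3 + bn^2 + cn + d. Substituting each data point gives a linear system:
  8a + 4b + 2c + d = -8
  27a + 9b + 3c + d = 5
  343a + 49b + 7c + d = 457
  512a + 64b + 8c + d = 730
Solving the system yields a = 2, b = -4, c = -5, d = 2.
So f(n) = 2n^3 - 4n^2 - 5n + 2.
Then f(6) = 260.

260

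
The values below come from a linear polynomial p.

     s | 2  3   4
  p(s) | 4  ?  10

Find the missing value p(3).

7

The 2 known points determine the degree-1 polynomial uniquely.
Write p(s) = as + b. Substituting each data point gives a linear system:
  2a + b = 4
  4a + b = 10
Solving the system yields a = 3, b = -2.
So p(s) = 3s - 2.
Then p(3) = 7.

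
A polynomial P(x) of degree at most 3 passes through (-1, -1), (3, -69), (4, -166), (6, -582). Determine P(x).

P(x) = -3x^3 + 2x^2 - 6

Write P(x) = ax^3 + bx^2 + cx + d. Substituting each data point gives a linear system:
  -a + b - c + d = -1
  27a + 9b + 3c + d = -69
  64a + 16b + 4c + d = -166
  216a + 36b + 6c + d = -582
Solving the system yields a = -3, b = 2, c = 0, d = -6.
So P(x) = -3x^3 + 2x^2 - 6.
Check: P(-1) = -1. ✓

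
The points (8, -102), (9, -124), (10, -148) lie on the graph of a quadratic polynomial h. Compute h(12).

-202

Write h(n) = an^2 + bn + c. Substituting each data point gives a linear system:
  64a + 8b + c = -102
  81a + 9b + c = -124
  100a + 10b + c = -148
Solving the system yields a = -1, b = -5, c = 2.
So h(n) = -n^2 - 5n + 2.
Then h(12) = -202.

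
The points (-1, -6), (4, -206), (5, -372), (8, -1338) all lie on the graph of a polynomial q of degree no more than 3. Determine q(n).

Write q(n) = an^3 + bn^2 + cn + d. Substituting each data point gives a linear system:
  -a + b - c + d = -6
  64a + 16b + 4c + d = -206
  125a + 25b + 5c + d = -372
  512a + 64b + 8c + d = -1338
Solving the system yields a = -2, b = -5, c = 1, d = -2.
So q(n) = -2n^3 - 5n^2 + n - 2.
Check: q(4) = -206. ✓

q(n) = -2n^3 - 5n^2 + n - 2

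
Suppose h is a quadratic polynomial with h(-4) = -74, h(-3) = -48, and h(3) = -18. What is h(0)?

-6

Write h(t) = at^2 + bt + c. Substituting each data point gives a linear system:
  16a - 4b + c = -74
  9a - 3b + c = -48
  9a + 3b + c = -18
Solving the system yields a = -3, b = 5, c = -6.
So h(t) = -3t² + 5t - 6.
Then h(0) = -6.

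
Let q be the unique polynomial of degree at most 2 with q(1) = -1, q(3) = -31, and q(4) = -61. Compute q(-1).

Write q(s) = as^2 + bs + c. Substituting each data point gives a linear system:
  a + b + c = -1
  9a + 3b + c = -31
  16a + 4b + c = -61
Solving the system yields a = -5, b = 5, c = -1.
So q(s) = -5s² + 5s - 1.
Then q(-1) = -11.

-11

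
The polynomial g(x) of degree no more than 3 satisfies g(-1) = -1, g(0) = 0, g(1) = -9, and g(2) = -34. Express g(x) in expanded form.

Using the Lagrange interpolation formula with nodes -1, 0, 1, 2:
  L_0(x) = x(x - 1)(x - 2) / -6
  L_1(x) = (x + 1)(x - 1)(x - 2) / 2
  L_2(x) = (x + 1)x(x - 2) / -2
  L_3(x) = (x + 1)x(x - 1) / 6
Then g(x) = -1·L_0(x) + 0·L_1(x) - 9·L_2(x) - 34·L_3(x).
Expanding and collecting terms gives g(x) = -x³ - 5x² - 3x.
Check: g(-1) = -1. ✓

g(x) = -x^3 - 5x^2 - 3x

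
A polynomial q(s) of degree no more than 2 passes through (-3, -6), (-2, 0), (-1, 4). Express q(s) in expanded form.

Write q(s) = as^2 + bs + c. Substituting each data point gives a linear system:
  9a - 3b + c = -6
  4a - 2b + c = 0
  a - b + c = 4
Solving the system yields a = -1, b = 1, c = 6.
So q(s) = -s^2 + s + 6.
Check: q(-3) = -6. ✓

q(s) = -s^2 + s + 6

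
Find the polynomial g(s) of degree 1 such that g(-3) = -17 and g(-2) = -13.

g(s) = 4s - 5

Using the Lagrange interpolation formula with nodes -3, -2:
  L_0(s) = (s + 2) / -1
  L_1(s) = (s + 3) / 1
Then g(s) = -17·L_0(s) - 13·L_1(s).
Expanding and collecting terms gives g(s) = 4s - 5.
Check: g(-3) = -17. ✓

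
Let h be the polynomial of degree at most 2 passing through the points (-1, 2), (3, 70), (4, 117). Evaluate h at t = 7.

330

Write h(t) = at^2 + bt + c. Substituting each data point gives a linear system:
  a - b + c = 2
  9a + 3b + c = 70
  16a + 4b + c = 117
Solving the system yields a = 6, b = 5, c = 1.
So h(t) = 6t^2 + 5t + 1.
Then h(7) = 330.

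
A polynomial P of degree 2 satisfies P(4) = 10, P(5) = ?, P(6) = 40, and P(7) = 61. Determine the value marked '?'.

On equispaced nodes a degree-2 polynomial has vanishing third forward difference, so
  - P(4) + 3·P(5) - 3·P(6) + P(7) = 0.
Substituting the known values and solving for P(5):
  3·P(5) = 69
  P(5) = 23.

23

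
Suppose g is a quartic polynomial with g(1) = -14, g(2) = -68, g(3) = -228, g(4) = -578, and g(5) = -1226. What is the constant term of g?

Write g(u) = au^4 + bu^3 + cu^2 + du + e. Substituting each data point gives a linear system:
  a + b + c + d + e = -14
  16a + 8b + 4c + 2d + e = -68
  81a + 27b + 9c + 3d + e = -228
  256a + 64b + 16c + 4d + e = -578
  625a + 125b + 25c + 5d + e = -1226
Solving the system yields a = -1, b = -4, c = -4, d = 1, e = -6.
So g(u) = -u⁴ - 4u³ - 4u² + u - 6.
The constant term is -6.

-6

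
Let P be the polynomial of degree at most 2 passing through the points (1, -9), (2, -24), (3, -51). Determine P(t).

Write P(t) = at^2 + bt + c. Substituting each data point gives a linear system:
  a + b + c = -9
  4a + 2b + c = -24
  9a + 3b + c = -51
Solving the system yields a = -6, b = 3, c = -6.
So P(t) = -6t^2 + 3t - 6.
Check: P(3) = -51. ✓

P(t) = -6t^2 + 3t - 6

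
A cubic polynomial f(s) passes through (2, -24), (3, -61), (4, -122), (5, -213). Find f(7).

Forward differences of the values at s = 2, 3, 4, 5:
  f  : -24  -61  -122  -213
  Δ  : -37  -61  -91
  Δ^2: -24  -30
  Δ^3: -6
The third differences are constant, confirming degree 3.
Interpolating (Newton forward form) and evaluating at s = 7 gives f(7) = -509.

-509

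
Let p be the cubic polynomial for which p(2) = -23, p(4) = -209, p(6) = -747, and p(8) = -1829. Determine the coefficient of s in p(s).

-5

Write p(s) = as^3 + bs^2 + cs + d. Substituting each data point gives a linear system:
  8a + 4b + 2c + d = -23
  64a + 16b + 4c + d = -209
  216a + 36b + 6c + d = -747
  512a + 64b + 8c + d = -1829
Solving the system yields a = -4, b = 4, c = -5, d = 3.
So p(s) = -4s^3 + 4s^2 - 5s + 3.
The coefficient of s is -5.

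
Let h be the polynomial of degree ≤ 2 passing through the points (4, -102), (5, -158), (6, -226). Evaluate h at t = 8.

Using the Lagrange interpolation formula with nodes 4, 5, 6:
  L_0(t) = (t - 5)(t - 6) / 2
  L_1(t) = (t - 4)(t - 6) / -1
  L_2(t) = (t - 4)(t - 5) / 2
Then h(t) = -102·L_0(t) - 158·L_1(t) - 226·L_2(t).
Expanding and collecting terms gives h(t) = -6t^2 - 2t + 2.
Evaluating at t = 8: h(8) = -398.

-398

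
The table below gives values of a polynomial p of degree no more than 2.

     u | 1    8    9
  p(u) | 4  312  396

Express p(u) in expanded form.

p(u) = 5u^2 - u

Write p(u) = au^2 + bu + c. Substituting each data point gives a linear system:
  a + b + c = 4
  64a + 8b + c = 312
  81a + 9b + c = 396
Solving the system yields a = 5, b = -1, c = 0.
So p(u) = 5u^2 - u.
Check: p(1) = 4. ✓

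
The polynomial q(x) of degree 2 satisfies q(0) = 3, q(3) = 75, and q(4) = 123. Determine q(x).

Write q(x) = ax^2 + bx + c. Substituting each data point gives a linear system:
  c = 3
  9a + 3b + c = 75
  16a + 4b + c = 123
Solving the system yields a = 6, b = 6, c = 3.
So q(x) = 6x² + 6x + 3.
Check: q(0) = 3. ✓

q(x) = 6x^2 + 6x + 3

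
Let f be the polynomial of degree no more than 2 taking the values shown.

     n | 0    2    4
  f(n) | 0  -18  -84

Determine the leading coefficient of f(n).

-6

Write f(n) = an^2 + bn + c. Substituting each data point gives a linear system:
  c = 0
  4a + 2b + c = -18
  16a + 4b + c = -84
Solving the system yields a = -6, b = 3, c = 0.
So f(n) = -6n² + 3n.
The leading coefficient is -6.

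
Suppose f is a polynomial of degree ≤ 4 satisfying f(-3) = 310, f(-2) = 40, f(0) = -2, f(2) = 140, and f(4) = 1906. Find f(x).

Write f(x) = ax^4 + bx^3 + cx^2 + dx + e. Substituting each data point gives a linear system:
  81a - 27b + 9c - 3d + e = 310
  16a - 8b + 4c - 2d + e = 40
  e = -2
  16a + 8b + 4c + 2d + e = 140
  256a + 64b + 16c + 4d + e = 1906
Solving the system yields a = 6, b = 6, c = -1, d = 1, e = -2.
So f(x) = 6x^4 + 6x^3 - x^2 + x - 2.
Check: f(2) = 140. ✓

f(x) = 6x^4 + 6x^3 - x^2 + x - 2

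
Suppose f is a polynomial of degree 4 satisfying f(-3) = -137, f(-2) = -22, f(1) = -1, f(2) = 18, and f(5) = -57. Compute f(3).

Write f(s) = as^4 + bs^3 + cs^2 + ds + e. Substituting each data point gives a linear system:
  81a - 27b + 9c - 3d + e = -137
  16a - 8b + 4c - 2d + e = -22
  a + b + c + d + e = -1
  16a + 8b + 4c + 2d + e = 18
  625a + 125b + 25c + 5d + e = -57
Solving the system yields a = -1, b = 4, c = 4, d = -6, e = -2.
So f(s) = -s^4 + 4s^3 + 4s^2 - 6s - 2.
Then f(3) = 43.

43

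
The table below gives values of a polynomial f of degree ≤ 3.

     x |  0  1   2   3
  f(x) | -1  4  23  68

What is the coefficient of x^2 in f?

Write f(x) = ax^3 + bx^2 + cx + d. Substituting each data point gives a linear system:
  d = -1
  a + b + c + d = 4
  8a + 4b + 2c + d = 23
  27a + 9b + 3c + d = 68
Solving the system yields a = 2, b = 1, c = 2, d = -1.
So f(x) = 2x^3 + x^2 + 2x - 1.
The coefficient of x^2 is 1.

1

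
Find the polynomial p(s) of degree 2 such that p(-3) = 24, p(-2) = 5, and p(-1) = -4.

Using the Lagrange interpolation formula with nodes -3, -2, -1:
  L_0(s) = (s + 2)(s + 1) / 2
  L_1(s) = (s + 3)(s + 1) / -1
  L_2(s) = (s + 3)(s + 2) / 2
Then p(s) = 24·L_0(s) + 5·L_1(s) - 4·L_2(s).
Expanding and collecting terms gives p(s) = 5s^2 + 6s - 3.
Check: p(-2) = 5. ✓

p(s) = 5s^2 + 6s - 3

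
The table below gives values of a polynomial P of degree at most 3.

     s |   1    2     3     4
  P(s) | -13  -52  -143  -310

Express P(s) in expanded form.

Using the Lagrange interpolation formula with nodes 1, 2, 3, 4:
  L_0(s) = (s - 2)(s - 3)(s - 4) / -6
  L_1(s) = (s - 1)(s - 3)(s - 4) / 2
  L_2(s) = (s - 1)(s - 2)(s - 4) / -2
  L_3(s) = (s - 1)(s - 2)(s - 3) / 6
Then P(s) = -13·L_0(s) - 52·L_1(s) - 143·L_2(s) - 310·L_3(s).
Expanding and collecting terms gives P(s) = -4s³ - 2s² - 5s - 2.
Check: P(1) = -13. ✓

P(s) = -4s^3 - 2s^2 - 5s - 2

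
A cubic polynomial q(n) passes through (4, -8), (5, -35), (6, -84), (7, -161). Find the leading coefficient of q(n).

Write q(n) = an^3 + bn^2 + cn + d. Substituting each data point gives a linear system:
  64a + 16b + 4c + d = -8
  125a + 25b + 5c + d = -35
  216a + 36b + 6c + d = -84
  343a + 49b + 7c + d = -161
Solving the system yields a = -1, b = 4, c = -2, d = 0.
So q(n) = -n^3 + 4n^2 - 2n.
The leading coefficient is -1.

-1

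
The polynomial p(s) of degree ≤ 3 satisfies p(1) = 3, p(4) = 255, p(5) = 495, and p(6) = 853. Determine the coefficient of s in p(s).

Write p(s) = as^3 + bs^2 + cs + d. Substituting each data point gives a linear system:
  a + b + c + d = 3
  64a + 16b + 4c + d = 255
  125a + 25b + 5c + d = 495
  216a + 36b + 6c + d = 853
Solving the system yields a = 4, b = -1, c = 5, d = -5.
So p(s) = 4s^3 - s^2 + 5s - 5.
The coefficient of s is 5.

5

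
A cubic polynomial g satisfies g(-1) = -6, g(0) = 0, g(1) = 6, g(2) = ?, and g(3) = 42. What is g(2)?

The 4 known points determine the degree-3 polynomial uniquely.
Write g(n) = an^3 + bn^2 + cn + d. Substituting each data point gives a linear system:
  -a + b - c + d = -6
  d = 0
  a + b + c + d = 6
  27a + 9b + 3c + d = 42
Solving the system yields a = 1, b = 0, c = 5, d = 0.
So g(n) = n^3 + 5n.
Then g(2) = 18.

18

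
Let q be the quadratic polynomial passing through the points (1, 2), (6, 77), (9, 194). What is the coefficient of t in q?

Write q(t) = at^2 + bt + c. Substituting each data point gives a linear system:
  a + b + c = 2
  36a + 6b + c = 77
  81a + 9b + c = 194
Solving the system yields a = 3, b = -6, c = 5.
So q(t) = 3t² - 6t + 5.
The coefficient of t is -6.

-6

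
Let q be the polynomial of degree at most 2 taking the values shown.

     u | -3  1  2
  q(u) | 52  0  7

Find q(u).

q(u) = 4u^2 - 5u + 1

Write q(u) = au^2 + bu + c. Substituting each data point gives a linear system:
  9a - 3b + c = 52
  a + b + c = 0
  4a + 2b + c = 7
Solving the system yields a = 4, b = -5, c = 1.
So q(u) = 4u^2 - 5u + 1.
Check: q(1) = 0. ✓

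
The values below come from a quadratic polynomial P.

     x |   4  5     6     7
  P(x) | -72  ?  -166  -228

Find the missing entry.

-114

On equispaced nodes a degree-2 polynomial has vanishing third forward difference, so
  - P(4) + 3·P(5) - 3·P(6) + P(7) = 0.
Substituting the known values and solving for P(5):
  3·P(5) = -342
  P(5) = -114.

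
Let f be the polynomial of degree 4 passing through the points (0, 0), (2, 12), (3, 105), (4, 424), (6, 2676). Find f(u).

f(u) = 3u^4 - 6u^3 + 2u^2 + 2u

Write f(u) = au^4 + bu^3 + cu^2 + du + e. Substituting each data point gives a linear system:
  e = 0
  16a + 8b + 4c + 2d + e = 12
  81a + 27b + 9c + 3d + e = 105
  256a + 64b + 16c + 4d + e = 424
  1296a + 216b + 36c + 6d + e = 2676
Solving the system yields a = 3, b = -6, c = 2, d = 2, e = 0.
So f(u) = 3u^4 - 6u^3 + 2u^2 + 2u.
Check: f(0) = 0. ✓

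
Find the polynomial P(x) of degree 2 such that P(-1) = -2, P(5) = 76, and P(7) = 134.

Using the Lagrange interpolation formula with nodes -1, 5, 7:
  L_0(x) = (x - 5)(x - 7) / 48
  L_1(x) = (x + 1)(x - 7) / -12
  L_2(x) = (x + 1)(x - 5) / 16
Then P(x) = -2·L_0(x) + 76·L_1(x) + 134·L_2(x).
Expanding and collecting terms gives P(x) = 2x² + 5x + 1.
Check: P(-1) = -2. ✓

P(x) = 2x^2 + 5x + 1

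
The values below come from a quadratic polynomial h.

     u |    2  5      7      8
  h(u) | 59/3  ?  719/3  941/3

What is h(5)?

365/3

The 3 known points determine the degree-2 polynomial uniquely.
Write h(u) = au^2 + bu + c. Substituting each data point gives a linear system:
  4a + 2b + c = 59/3
  49a + 7b + c = 719/3
  64a + 8b + c = 941/3
Solving the system yields a = 5, b = -1, c = 5/3.
So h(u) = 5u^2 - u + 5/3.
Then h(5) = 365/3.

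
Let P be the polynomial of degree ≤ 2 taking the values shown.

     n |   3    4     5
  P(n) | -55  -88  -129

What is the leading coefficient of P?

-4

Write P(n) = an^2 + bn + c. Substituting each data point gives a linear system:
  9a + 3b + c = -55
  16a + 4b + c = -88
  25a + 5b + c = -129
Solving the system yields a = -4, b = -5, c = -4.
So P(n) = -4n² - 5n - 4.
The leading coefficient is -4.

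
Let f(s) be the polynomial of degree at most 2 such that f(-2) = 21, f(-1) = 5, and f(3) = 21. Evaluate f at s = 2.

Using the Lagrange interpolation formula with nodes -2, -1, 3:
  L_0(s) = (s + 1)(s - 3) / 5
  L_1(s) = (s + 2)(s - 3) / -4
  L_2(s) = (s + 2)(s + 1) / 20
Then f(s) = 21·L_0(s) + 5·L_1(s) + 21·L_2(s).
Expanding and collecting terms gives f(s) = 4s^2 - 4s - 3.
Evaluating at s = 2: f(2) = 5.

5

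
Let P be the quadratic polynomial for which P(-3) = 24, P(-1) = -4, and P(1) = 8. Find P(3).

60

Using the Lagrange interpolation formula with nodes -3, -1, 1:
  L_0(x) = (x + 1)(x - 1) / 8
  L_1(x) = (x + 3)(x - 1) / -4
  L_2(x) = (x + 3)(x + 1) / 8
Then P(x) = 24·L_0(x) - 4·L_1(x) + 8·L_2(x).
Expanding and collecting terms gives P(x) = 5x^2 + 6x - 3.
Evaluating at x = 3: P(3) = 60.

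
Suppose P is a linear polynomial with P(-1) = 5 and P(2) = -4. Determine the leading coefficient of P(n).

Write P(n) = an + b. Substituting each data point gives a linear system:
  -a + b = 5
  2a + b = -4
Solving the system yields a = -3, b = 2.
So P(n) = -3n + 2.
The leading coefficient is -3.

-3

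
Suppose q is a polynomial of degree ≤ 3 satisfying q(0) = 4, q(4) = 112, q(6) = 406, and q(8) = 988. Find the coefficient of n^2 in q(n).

Write q(n) = an^3 + bn^2 + cn + d. Substituting each data point gives a linear system:
  d = 4
  64a + 16b + 4c + d = 112
  216a + 36b + 6c + d = 406
  512a + 64b + 8c + d = 988
Solving the system yields a = 2, b = 0, c = -5, d = 4.
So q(n) = 2n^3 - 5n + 4.
The coefficient of n^2 is 0.

0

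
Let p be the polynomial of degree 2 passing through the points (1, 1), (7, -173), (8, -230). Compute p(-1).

-5

Write p(x) = ax^2 + bx + c. Substituting each data point gives a linear system:
  a + b + c = 1
  49a + 7b + c = -173
  64a + 8b + c = -230
Solving the system yields a = -4, b = 3, c = 2.
So p(x) = -4x² + 3x + 2.
Then p(-1) = -5.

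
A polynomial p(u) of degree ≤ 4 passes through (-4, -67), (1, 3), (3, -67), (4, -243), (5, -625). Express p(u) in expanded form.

p(u) = -u^4 - u^3 + 6u^2 - 6u + 5

Write p(u) = au^4 + bu^3 + cu^2 + du + e. Substituting each data point gives a linear system:
  256a - 64b + 16c - 4d + e = -67
  a + b + c + d + e = 3
  81a + 27b + 9c + 3d + e = -67
  256a + 64b + 16c + 4d + e = -243
  625a + 125b + 25c + 5d + e = -625
Solving the system yields a = -1, b = -1, c = 6, d = -6, e = 5.
So p(u) = -u^4 - u^3 + 6u^2 - 6u + 5.
Check: p(4) = -243. ✓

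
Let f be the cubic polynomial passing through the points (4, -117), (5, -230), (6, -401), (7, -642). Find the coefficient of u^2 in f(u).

Write f(u) = au^3 + bu^2 + cu + d. Substituting each data point gives a linear system:
  64a + 16b + 4c + d = -117
  125a + 25b + 5c + d = -230
  216a + 36b + 6c + d = -401
  343a + 49b + 7c + d = -642
Solving the system yields a = -2, b = 1, c = 0, d = -5.
So f(u) = -2u^3 + u^2 - 5.
The coefficient of u^2 is 1.

1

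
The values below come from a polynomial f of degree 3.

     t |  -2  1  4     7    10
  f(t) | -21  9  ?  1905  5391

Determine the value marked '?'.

381

The 4 known points determine the degree-3 polynomial uniquely.
Write f(t) = at^3 + bt^2 + ct + d. Substituting each data point gives a linear system:
  -8a + 4b - 2c + d = -21
  a + b + c + d = 9
  343a + 49b + 7c + d = 1905
  1000a + 100b + 10c + d = 5391
Solving the system yields a = 5, b = 4, c = -1, d = 1.
So f(t) = 5t³ + 4t² - t + 1.
Then f(4) = 381.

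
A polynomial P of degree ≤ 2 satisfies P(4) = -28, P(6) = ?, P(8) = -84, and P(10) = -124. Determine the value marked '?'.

On equispaced nodes a degree-2 polynomial has vanishing third forward difference, so
  - P(4) + 3·P(6) - 3·P(8) + P(10) = 0.
Substituting the known values and solving for P(6):
  3·P(6) = -156
  P(6) = -52.

-52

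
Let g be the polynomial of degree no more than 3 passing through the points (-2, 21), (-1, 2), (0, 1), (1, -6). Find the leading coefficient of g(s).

Write g(s) = as^3 + bs^2 + cs + d. Substituting each data point gives a linear system:
  -8a + 4b - 2c + d = 21
  -a + b - c + d = 2
  d = 1
  a + b + c + d = -6
Solving the system yields a = -4, b = -3, c = 0, d = 1.
So g(s) = -4s^3 - 3s^2 + 1.
The leading coefficient is -4.

-4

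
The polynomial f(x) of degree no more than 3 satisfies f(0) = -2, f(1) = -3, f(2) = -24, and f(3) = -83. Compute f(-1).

Forward differences of the values at x = 0, 1, 2, 3:
  f  : -2  -3  -24  -83
  Δ  : -1  -21  -59
  Δ^2: -20  -38
  Δ^3: -18
The third differences are constant, confirming degree 3.
Interpolating (Newton forward form) and evaluating at x = -1 gives f(-1) = -3.

-3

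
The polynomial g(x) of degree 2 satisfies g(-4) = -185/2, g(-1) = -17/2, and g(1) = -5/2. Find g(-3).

Write g(x) = ax^2 + bx + c. Substituting each data point gives a linear system:
  16a - 4b + c = -185/2
  a - b + c = -17/2
  a + b + c = -5/2
Solving the system yields a = -5, b = 3, c = -1/2.
So g(x) = -5x² + 3x - 1/2.
Then g(-3) = -109/2.

-109/2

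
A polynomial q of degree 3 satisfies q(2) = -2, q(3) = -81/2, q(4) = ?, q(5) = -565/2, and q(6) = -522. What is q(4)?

The 4 known points determine the degree-3 polynomial uniquely.
Write q(x) = ax^3 + bx^2 + cx + d. Substituting each data point gives a linear system:
  8a + 4b + 2c + d = -2
  27a + 9b + 3c + d = -81/2
  125a + 25b + 5c + d = -565/2
  216a + 36b + 6c + d = -522
Solving the system yields a = -3, b = 5/2, c = 6, d = 0.
So q(x) = -3x³ + (5/2)x² + 6x.
Then q(4) = -128.

-128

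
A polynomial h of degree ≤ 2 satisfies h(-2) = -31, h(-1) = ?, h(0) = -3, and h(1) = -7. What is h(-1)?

-11

The 3 known points determine the degree-2 polynomial uniquely.
Write h(x) = ax^2 + bx + c. Substituting each data point gives a linear system:
  4a - 2b + c = -31
  c = -3
  a + b + c = -7
Solving the system yields a = -6, b = 2, c = -3.
So h(x) = -6x^2 + 2x - 3.
Then h(-1) = -11.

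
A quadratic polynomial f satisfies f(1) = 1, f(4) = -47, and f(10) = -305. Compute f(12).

Using the Lagrange interpolation formula with nodes 1, 4, 10:
  L_0(u) = (u - 4)(u - 10) / 27
  L_1(u) = (u - 1)(u - 10) / -18
  L_2(u) = (u - 1)(u - 4) / 54
Then f(u) = 1·L_0(u) - 47·L_1(u) - 305·L_2(u).
Expanding and collecting terms gives f(u) = -3u² - u + 5.
Evaluating at u = 12: f(12) = -439.

-439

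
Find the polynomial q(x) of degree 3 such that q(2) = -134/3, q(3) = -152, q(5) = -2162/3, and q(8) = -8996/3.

q(x) = -6x^3 + x^2 + (5/3)x - 4

Write q(x) = ax^3 + bx^2 + cx + d. Substituting each data point gives a linear system:
  8a + 4b + 2c + d = -134/3
  27a + 9b + 3c + d = -152
  125a + 25b + 5c + d = -2162/3
  512a + 64b + 8c + d = -8996/3
Solving the system yields a = -6, b = 1, c = 5/3, d = -4.
So q(x) = -6x^3 + x^2 + (5/3)x - 4.
Check: q(5) = -2162/3. ✓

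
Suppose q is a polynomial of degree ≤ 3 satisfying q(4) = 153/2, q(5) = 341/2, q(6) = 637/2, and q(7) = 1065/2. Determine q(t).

Using the Lagrange interpolation formula with nodes 4, 5, 6, 7:
  L_0(t) = (t - 5)(t - 6)(t - 7) / -6
  L_1(t) = (t - 4)(t - 6)(t - 7) / 2
  L_2(t) = (t - 4)(t - 5)(t - 7) / -2
  L_3(t) = (t - 4)(t - 5)(t - 6) / 6
Then q(t) = 153/2·L_0(t) + 341/2·L_1(t) + 637/2·L_2(t) + 1065/2·L_3(t).
Expanding and collecting terms gives q(t) = 2t^3 - 3t^2 - t + 1/2.
Check: q(4) = 153/2. ✓

q(t) = 2t^3 - 3t^2 - t + 1/2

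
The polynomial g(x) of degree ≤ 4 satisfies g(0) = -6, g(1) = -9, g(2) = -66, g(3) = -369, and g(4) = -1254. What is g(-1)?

-9

Write g(x) = ax^4 + bx^3 + cx^2 + dx + e. Substituting each data point gives a linear system:
  e = -6
  a + b + c + d + e = -9
  16a + 8b + 4c + 2d + e = -66
  81a + 27b + 9c + 3d + e = -369
  256a + 64b + 16c + 4d + e = -1254
Solving the system yields a = -6, b = 4, c = 3, d = -4, e = -6.
So g(x) = -6x^4 + 4x^3 + 3x^2 - 4x - 6.
Then g(-1) = -9.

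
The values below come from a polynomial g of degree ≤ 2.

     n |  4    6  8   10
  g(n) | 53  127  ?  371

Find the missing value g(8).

233

On equispaced nodes a degree-2 polynomial has vanishing third forward difference, so
  - g(4) + 3·g(6) - 3·g(8) + g(10) = 0.
Substituting the known values and solving for g(8):
  -3·g(8) = -699
  g(8) = 233.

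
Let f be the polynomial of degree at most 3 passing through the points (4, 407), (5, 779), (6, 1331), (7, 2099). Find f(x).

f(x) = 6x^3 + 6x - 1

Write f(x) = ax^3 + bx^2 + cx + d. Substituting each data point gives a linear system:
  64a + 16b + 4c + d = 407
  125a + 25b + 5c + d = 779
  216a + 36b + 6c + d = 1331
  343a + 49b + 7c + d = 2099
Solving the system yields a = 6, b = 0, c = 6, d = -1.
So f(x) = 6x^3 + 6x - 1.
Check: f(5) = 779. ✓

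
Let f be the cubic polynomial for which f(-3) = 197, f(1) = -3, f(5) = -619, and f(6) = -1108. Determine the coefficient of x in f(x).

Write f(x) = ax^3 + bx^2 + cx + d. Substituting each data point gives a linear system:
  -27a + 9b - 3c + d = 197
  a + b + c + d = -3
  125a + 25b + 5c + d = -619
  216a + 36b + 6c + d = -1108
Solving the system yields a = -6, b = 5, c = 2, d = -4.
So f(x) = -6x³ + 5x² + 2x - 4.
The coefficient of x is 2.

2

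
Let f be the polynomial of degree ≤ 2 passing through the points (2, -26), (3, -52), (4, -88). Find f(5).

Using the Lagrange interpolation formula with nodes 2, 3, 4:
  L_0(u) = (u - 3)(u - 4) / 2
  L_1(u) = (u - 2)(u - 4) / -1
  L_2(u) = (u - 2)(u - 3) / 2
Then f(u) = -26·L_0(u) - 52·L_1(u) - 88·L_2(u).
Expanding and collecting terms gives f(u) = -5u^2 - u - 4.
Evaluating at u = 5: f(5) = -134.

-134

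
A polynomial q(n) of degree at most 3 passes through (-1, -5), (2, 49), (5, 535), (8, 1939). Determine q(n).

Using the Lagrange interpolation formula with nodes -1, 2, 5, 8:
  L_0(n) = (n - 2)(n - 5)(n - 8) / -162
  L_1(n) = (n + 1)(n - 5)(n - 8) / 54
  L_2(n) = (n + 1)(n - 2)(n - 8) / -54
  L_3(n) = (n + 1)(n - 2)(n - 5) / 162
Then q(n) = -5·L_0(n) + 49·L_1(n) + 535·L_2(n) + 1939·L_3(n).
Expanding and collecting terms gives q(n) = 3n^3 + 6n^2 + 3n - 5.
Check: q(8) = 1939. ✓

q(n) = 3n^3 + 6n^2 + 3n - 5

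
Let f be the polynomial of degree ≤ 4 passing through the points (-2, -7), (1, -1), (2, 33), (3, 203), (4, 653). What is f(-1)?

Using the Lagrange interpolation formula with nodes -2, 1, 2, 3, 4:
  L_0(x) = (x - 1)(x - 2)(x - 3)(x - 4) / 360
  L_1(x) = (x + 2)(x - 2)(x - 3)(x - 4) / -18
  L_2(x) = (x + 2)(x - 1)(x - 3)(x - 4) / 8
  L_3(x) = (x + 2)(x - 1)(x - 2)(x - 4) / -10
  L_4(x) = (x + 2)(x - 1)(x - 2)(x - 3) / 36
Then f(x) = -7·L_0(x) - 1·L_1(x) + 33·L_2(x) + 203·L_3(x) + 653·L_4(x).
Expanding and collecting terms gives f(x) = 2x⁴ + 4x³ - 6x² - 6x + 5.
Evaluating at x = -1: f(-1) = 3.

3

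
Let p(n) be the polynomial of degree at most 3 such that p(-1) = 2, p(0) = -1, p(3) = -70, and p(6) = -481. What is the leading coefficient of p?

Write p(n) = an^3 + bn^2 + cn + d. Substituting each data point gives a linear system:
  -a + b - c + d = 2
  d = -1
  27a + 9b + 3c + d = -70
  216a + 36b + 6c + d = -481
Solving the system yields a = -2, b = -1, c = -2, d = -1.
So p(n) = -2n^3 - n^2 - 2n - 1.
The leading coefficient is -2.

-2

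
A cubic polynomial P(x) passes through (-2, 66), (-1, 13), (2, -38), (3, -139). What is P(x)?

P(x) = -6x^3 + 3x^2 - 2x + 2

Write P(x) = ax^3 + bx^2 + cx + d. Substituting each data point gives a linear system:
  -8a + 4b - 2c + d = 66
  -a + b - c + d = 13
  8a + 4b + 2c + d = -38
  27a + 9b + 3c + d = -139
Solving the system yields a = -6, b = 3, c = -2, d = 2.
So P(x) = -6x^3 + 3x^2 - 2x + 2.
Check: P(2) = -38. ✓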